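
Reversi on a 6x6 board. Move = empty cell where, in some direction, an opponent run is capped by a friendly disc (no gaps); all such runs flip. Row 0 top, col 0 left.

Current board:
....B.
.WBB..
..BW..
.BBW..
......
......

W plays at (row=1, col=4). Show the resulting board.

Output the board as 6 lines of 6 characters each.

Place W at (1,4); scan 8 dirs for brackets.
Dir NW: first cell '.' (not opp) -> no flip
Dir N: opp run (0,4), next=edge -> no flip
Dir NE: first cell '.' (not opp) -> no flip
Dir W: opp run (1,3) (1,2) capped by W -> flip
Dir E: first cell '.' (not opp) -> no flip
Dir SW: first cell 'W' (not opp) -> no flip
Dir S: first cell '.' (not opp) -> no flip
Dir SE: first cell '.' (not opp) -> no flip
All flips: (1,2) (1,3)

Answer: ....B.
.WWWW.
..BW..
.BBW..
......
......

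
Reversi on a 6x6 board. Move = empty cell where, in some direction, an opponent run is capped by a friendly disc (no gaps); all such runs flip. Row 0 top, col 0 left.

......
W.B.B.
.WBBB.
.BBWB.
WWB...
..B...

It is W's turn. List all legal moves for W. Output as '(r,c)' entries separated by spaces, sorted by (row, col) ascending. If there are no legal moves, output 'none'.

Answer: (0,3) (0,5) (1,1) (1,3) (1,5) (2,5) (3,0) (3,5) (4,3) (5,1)

Derivation:
(0,1): no bracket -> illegal
(0,2): no bracket -> illegal
(0,3): flips 1 -> legal
(0,4): no bracket -> illegal
(0,5): flips 3 -> legal
(1,1): flips 1 -> legal
(1,3): flips 3 -> legal
(1,5): flips 1 -> legal
(2,0): no bracket -> illegal
(2,5): flips 3 -> legal
(3,0): flips 2 -> legal
(3,5): flips 1 -> legal
(4,3): flips 2 -> legal
(4,4): no bracket -> illegal
(4,5): no bracket -> illegal
(5,1): flips 1 -> legal
(5,3): no bracket -> illegal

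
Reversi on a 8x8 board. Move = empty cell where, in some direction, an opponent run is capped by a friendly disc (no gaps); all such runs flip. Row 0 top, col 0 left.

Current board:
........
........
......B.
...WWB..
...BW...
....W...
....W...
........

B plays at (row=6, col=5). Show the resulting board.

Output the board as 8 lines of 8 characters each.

Answer: ........
........
......B.
...WWB..
...BW...
....B...
....WB..
........

Derivation:
Place B at (6,5); scan 8 dirs for brackets.
Dir NW: opp run (5,4) capped by B -> flip
Dir N: first cell '.' (not opp) -> no flip
Dir NE: first cell '.' (not opp) -> no flip
Dir W: opp run (6,4), next='.' -> no flip
Dir E: first cell '.' (not opp) -> no flip
Dir SW: first cell '.' (not opp) -> no flip
Dir S: first cell '.' (not opp) -> no flip
Dir SE: first cell '.' (not opp) -> no flip
All flips: (5,4)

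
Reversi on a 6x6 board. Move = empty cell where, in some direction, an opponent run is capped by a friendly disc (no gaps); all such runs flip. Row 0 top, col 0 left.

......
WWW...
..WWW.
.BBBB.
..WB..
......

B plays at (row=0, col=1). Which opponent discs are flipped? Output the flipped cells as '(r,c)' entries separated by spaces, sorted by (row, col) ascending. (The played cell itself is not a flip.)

Answer: (1,2) (2,3)

Derivation:
Dir NW: edge -> no flip
Dir N: edge -> no flip
Dir NE: edge -> no flip
Dir W: first cell '.' (not opp) -> no flip
Dir E: first cell '.' (not opp) -> no flip
Dir SW: opp run (1,0), next=edge -> no flip
Dir S: opp run (1,1), next='.' -> no flip
Dir SE: opp run (1,2) (2,3) capped by B -> flip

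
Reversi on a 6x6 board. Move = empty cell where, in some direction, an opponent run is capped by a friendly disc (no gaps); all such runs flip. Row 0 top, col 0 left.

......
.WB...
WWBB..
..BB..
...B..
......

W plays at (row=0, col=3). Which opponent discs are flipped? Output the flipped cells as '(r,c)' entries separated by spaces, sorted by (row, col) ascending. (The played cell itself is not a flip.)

Dir NW: edge -> no flip
Dir N: edge -> no flip
Dir NE: edge -> no flip
Dir W: first cell '.' (not opp) -> no flip
Dir E: first cell '.' (not opp) -> no flip
Dir SW: opp run (1,2) capped by W -> flip
Dir S: first cell '.' (not opp) -> no flip
Dir SE: first cell '.' (not opp) -> no flip

Answer: (1,2)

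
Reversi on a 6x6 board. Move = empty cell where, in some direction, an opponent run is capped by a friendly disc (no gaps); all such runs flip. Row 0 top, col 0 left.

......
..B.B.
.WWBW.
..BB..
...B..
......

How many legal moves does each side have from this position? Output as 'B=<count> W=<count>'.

Answer: B=7 W=6

Derivation:
-- B to move --
(1,0): flips 1 -> legal
(1,1): flips 1 -> legal
(1,3): no bracket -> illegal
(1,5): flips 1 -> legal
(2,0): flips 2 -> legal
(2,5): flips 1 -> legal
(3,0): flips 1 -> legal
(3,1): no bracket -> illegal
(3,4): flips 1 -> legal
(3,5): no bracket -> illegal
B mobility = 7
-- W to move --
(0,1): no bracket -> illegal
(0,2): flips 1 -> legal
(0,3): flips 1 -> legal
(0,4): flips 1 -> legal
(0,5): no bracket -> illegal
(1,1): no bracket -> illegal
(1,3): no bracket -> illegal
(1,5): no bracket -> illegal
(2,5): no bracket -> illegal
(3,1): no bracket -> illegal
(3,4): no bracket -> illegal
(4,1): no bracket -> illegal
(4,2): flips 2 -> legal
(4,4): flips 1 -> legal
(5,2): no bracket -> illegal
(5,3): no bracket -> illegal
(5,4): flips 2 -> legal
W mobility = 6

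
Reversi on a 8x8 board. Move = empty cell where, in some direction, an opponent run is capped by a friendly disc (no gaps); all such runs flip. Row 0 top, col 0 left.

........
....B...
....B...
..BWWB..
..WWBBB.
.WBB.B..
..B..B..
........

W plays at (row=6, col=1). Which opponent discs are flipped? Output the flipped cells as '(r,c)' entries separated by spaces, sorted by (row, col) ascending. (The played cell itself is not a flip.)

Answer: (5,2)

Derivation:
Dir NW: first cell '.' (not opp) -> no flip
Dir N: first cell 'W' (not opp) -> no flip
Dir NE: opp run (5,2) capped by W -> flip
Dir W: first cell '.' (not opp) -> no flip
Dir E: opp run (6,2), next='.' -> no flip
Dir SW: first cell '.' (not opp) -> no flip
Dir S: first cell '.' (not opp) -> no flip
Dir SE: first cell '.' (not opp) -> no flip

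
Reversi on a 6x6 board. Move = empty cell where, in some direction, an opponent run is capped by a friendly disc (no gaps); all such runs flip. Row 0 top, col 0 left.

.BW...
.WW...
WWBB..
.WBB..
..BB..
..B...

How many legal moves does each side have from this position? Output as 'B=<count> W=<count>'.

-- B to move --
(0,0): flips 1 -> legal
(0,3): flips 1 -> legal
(1,0): flips 1 -> legal
(1,3): no bracket -> illegal
(3,0): flips 1 -> legal
(4,0): flips 1 -> legal
(4,1): flips 3 -> legal
B mobility = 6
-- W to move --
(0,0): flips 1 -> legal
(1,0): no bracket -> illegal
(1,3): flips 1 -> legal
(1,4): no bracket -> illegal
(2,4): flips 2 -> legal
(3,4): flips 3 -> legal
(4,1): no bracket -> illegal
(4,4): flips 2 -> legal
(5,1): no bracket -> illegal
(5,3): flips 1 -> legal
(5,4): flips 2 -> legal
W mobility = 7

Answer: B=6 W=7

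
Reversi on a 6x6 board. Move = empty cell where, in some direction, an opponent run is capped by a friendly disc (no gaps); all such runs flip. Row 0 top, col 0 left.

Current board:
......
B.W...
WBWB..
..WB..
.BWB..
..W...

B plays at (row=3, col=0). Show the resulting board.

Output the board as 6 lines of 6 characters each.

Place B at (3,0); scan 8 dirs for brackets.
Dir NW: edge -> no flip
Dir N: opp run (2,0) capped by B -> flip
Dir NE: first cell 'B' (not opp) -> no flip
Dir W: edge -> no flip
Dir E: first cell '.' (not opp) -> no flip
Dir SW: edge -> no flip
Dir S: first cell '.' (not opp) -> no flip
Dir SE: first cell 'B' (not opp) -> no flip
All flips: (2,0)

Answer: ......
B.W...
BBWB..
B.WB..
.BWB..
..W...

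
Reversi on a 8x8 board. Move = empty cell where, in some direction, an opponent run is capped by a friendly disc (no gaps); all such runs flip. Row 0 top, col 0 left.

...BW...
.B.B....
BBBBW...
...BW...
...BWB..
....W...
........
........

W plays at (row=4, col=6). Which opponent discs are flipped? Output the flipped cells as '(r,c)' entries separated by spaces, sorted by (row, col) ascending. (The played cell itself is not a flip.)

Dir NW: first cell '.' (not opp) -> no flip
Dir N: first cell '.' (not opp) -> no flip
Dir NE: first cell '.' (not opp) -> no flip
Dir W: opp run (4,5) capped by W -> flip
Dir E: first cell '.' (not opp) -> no flip
Dir SW: first cell '.' (not opp) -> no flip
Dir S: first cell '.' (not opp) -> no flip
Dir SE: first cell '.' (not opp) -> no flip

Answer: (4,5)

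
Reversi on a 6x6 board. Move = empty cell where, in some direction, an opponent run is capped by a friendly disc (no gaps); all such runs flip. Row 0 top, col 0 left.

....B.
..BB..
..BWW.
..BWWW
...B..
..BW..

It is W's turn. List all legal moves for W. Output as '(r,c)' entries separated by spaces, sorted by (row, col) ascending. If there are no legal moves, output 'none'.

(0,1): flips 1 -> legal
(0,2): flips 1 -> legal
(0,3): flips 1 -> legal
(0,5): no bracket -> illegal
(1,1): flips 1 -> legal
(1,4): no bracket -> illegal
(1,5): no bracket -> illegal
(2,1): flips 1 -> legal
(3,1): flips 1 -> legal
(4,1): flips 1 -> legal
(4,2): no bracket -> illegal
(4,4): no bracket -> illegal
(5,1): flips 1 -> legal
(5,4): no bracket -> illegal

Answer: (0,1) (0,2) (0,3) (1,1) (2,1) (3,1) (4,1) (5,1)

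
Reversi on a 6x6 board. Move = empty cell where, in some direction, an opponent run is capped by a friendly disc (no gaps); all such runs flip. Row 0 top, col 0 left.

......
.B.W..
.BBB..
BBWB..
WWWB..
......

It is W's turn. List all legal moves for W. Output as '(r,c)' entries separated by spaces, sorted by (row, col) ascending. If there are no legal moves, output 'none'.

Answer: (0,1) (1,0) (1,2) (1,4) (2,0) (2,4) (3,4) (4,4) (5,3) (5,4)

Derivation:
(0,0): no bracket -> illegal
(0,1): flips 3 -> legal
(0,2): no bracket -> illegal
(1,0): flips 1 -> legal
(1,2): flips 1 -> legal
(1,4): flips 1 -> legal
(2,0): flips 2 -> legal
(2,4): flips 1 -> legal
(3,4): flips 1 -> legal
(4,4): flips 1 -> legal
(5,2): no bracket -> illegal
(5,3): flips 3 -> legal
(5,4): flips 1 -> legal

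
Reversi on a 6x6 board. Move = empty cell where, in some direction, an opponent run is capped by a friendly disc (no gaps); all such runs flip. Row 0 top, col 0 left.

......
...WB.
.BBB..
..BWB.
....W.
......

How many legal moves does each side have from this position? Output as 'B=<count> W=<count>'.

Answer: B=6 W=5

Derivation:
-- B to move --
(0,2): no bracket -> illegal
(0,3): flips 1 -> legal
(0,4): flips 1 -> legal
(1,2): flips 1 -> legal
(2,4): no bracket -> illegal
(3,5): no bracket -> illegal
(4,2): no bracket -> illegal
(4,3): flips 1 -> legal
(4,5): no bracket -> illegal
(5,3): no bracket -> illegal
(5,4): flips 1 -> legal
(5,5): flips 2 -> legal
B mobility = 6
-- W to move --
(0,3): no bracket -> illegal
(0,4): no bracket -> illegal
(0,5): no bracket -> illegal
(1,0): no bracket -> illegal
(1,1): flips 1 -> legal
(1,2): no bracket -> illegal
(1,5): flips 1 -> legal
(2,0): no bracket -> illegal
(2,4): flips 1 -> legal
(2,5): no bracket -> illegal
(3,0): no bracket -> illegal
(3,1): flips 2 -> legal
(3,5): flips 1 -> legal
(4,1): no bracket -> illegal
(4,2): no bracket -> illegal
(4,3): no bracket -> illegal
(4,5): no bracket -> illegal
W mobility = 5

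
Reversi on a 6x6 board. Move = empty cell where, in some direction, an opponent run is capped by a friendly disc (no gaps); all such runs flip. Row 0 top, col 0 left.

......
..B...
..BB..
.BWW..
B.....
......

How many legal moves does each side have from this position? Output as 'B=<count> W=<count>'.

-- B to move --
(2,1): no bracket -> illegal
(2,4): no bracket -> illegal
(3,4): flips 2 -> legal
(4,1): flips 1 -> legal
(4,2): flips 1 -> legal
(4,3): flips 1 -> legal
(4,4): flips 1 -> legal
B mobility = 5
-- W to move --
(0,1): no bracket -> illegal
(0,2): flips 2 -> legal
(0,3): no bracket -> illegal
(1,1): flips 1 -> legal
(1,3): flips 1 -> legal
(1,4): flips 1 -> legal
(2,0): no bracket -> illegal
(2,1): no bracket -> illegal
(2,4): no bracket -> illegal
(3,0): flips 1 -> legal
(3,4): no bracket -> illegal
(4,1): no bracket -> illegal
(4,2): no bracket -> illegal
(5,0): no bracket -> illegal
(5,1): no bracket -> illegal
W mobility = 5

Answer: B=5 W=5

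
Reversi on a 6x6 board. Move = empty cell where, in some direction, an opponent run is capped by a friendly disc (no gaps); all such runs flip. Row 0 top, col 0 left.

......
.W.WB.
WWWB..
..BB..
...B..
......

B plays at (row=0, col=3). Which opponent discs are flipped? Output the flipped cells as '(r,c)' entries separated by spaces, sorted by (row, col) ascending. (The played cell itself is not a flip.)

Dir NW: edge -> no flip
Dir N: edge -> no flip
Dir NE: edge -> no flip
Dir W: first cell '.' (not opp) -> no flip
Dir E: first cell '.' (not opp) -> no flip
Dir SW: first cell '.' (not opp) -> no flip
Dir S: opp run (1,3) capped by B -> flip
Dir SE: first cell 'B' (not opp) -> no flip

Answer: (1,3)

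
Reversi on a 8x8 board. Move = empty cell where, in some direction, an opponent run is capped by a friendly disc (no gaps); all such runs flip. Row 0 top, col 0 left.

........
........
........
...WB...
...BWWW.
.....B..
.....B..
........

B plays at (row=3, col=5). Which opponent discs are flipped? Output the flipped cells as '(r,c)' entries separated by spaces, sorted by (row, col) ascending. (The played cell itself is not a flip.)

Dir NW: first cell '.' (not opp) -> no flip
Dir N: first cell '.' (not opp) -> no flip
Dir NE: first cell '.' (not opp) -> no flip
Dir W: first cell 'B' (not opp) -> no flip
Dir E: first cell '.' (not opp) -> no flip
Dir SW: opp run (4,4), next='.' -> no flip
Dir S: opp run (4,5) capped by B -> flip
Dir SE: opp run (4,6), next='.' -> no flip

Answer: (4,5)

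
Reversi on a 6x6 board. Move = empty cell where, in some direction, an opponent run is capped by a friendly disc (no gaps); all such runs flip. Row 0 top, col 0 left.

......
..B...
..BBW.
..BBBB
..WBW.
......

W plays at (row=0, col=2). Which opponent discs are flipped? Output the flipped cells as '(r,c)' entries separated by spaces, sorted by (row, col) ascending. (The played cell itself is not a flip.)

Answer: (1,2) (2,2) (3,2)

Derivation:
Dir NW: edge -> no flip
Dir N: edge -> no flip
Dir NE: edge -> no flip
Dir W: first cell '.' (not opp) -> no flip
Dir E: first cell '.' (not opp) -> no flip
Dir SW: first cell '.' (not opp) -> no flip
Dir S: opp run (1,2) (2,2) (3,2) capped by W -> flip
Dir SE: first cell '.' (not opp) -> no flip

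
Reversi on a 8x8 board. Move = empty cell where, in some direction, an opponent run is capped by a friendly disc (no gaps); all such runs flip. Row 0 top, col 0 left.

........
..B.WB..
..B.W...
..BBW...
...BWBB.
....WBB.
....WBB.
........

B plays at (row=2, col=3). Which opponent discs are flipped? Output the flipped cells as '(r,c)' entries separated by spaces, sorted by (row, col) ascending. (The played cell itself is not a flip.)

Answer: (3,4)

Derivation:
Dir NW: first cell 'B' (not opp) -> no flip
Dir N: first cell '.' (not opp) -> no flip
Dir NE: opp run (1,4), next='.' -> no flip
Dir W: first cell 'B' (not opp) -> no flip
Dir E: opp run (2,4), next='.' -> no flip
Dir SW: first cell 'B' (not opp) -> no flip
Dir S: first cell 'B' (not opp) -> no flip
Dir SE: opp run (3,4) capped by B -> flip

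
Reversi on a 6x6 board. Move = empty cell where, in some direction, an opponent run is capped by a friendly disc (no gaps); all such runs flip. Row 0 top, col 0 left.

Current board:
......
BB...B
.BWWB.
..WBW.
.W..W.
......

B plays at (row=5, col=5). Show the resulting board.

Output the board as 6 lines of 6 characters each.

Answer: ......
BB...B
.BWWB.
..WBW.
.W..B.
.....B

Derivation:
Place B at (5,5); scan 8 dirs for brackets.
Dir NW: opp run (4,4) capped by B -> flip
Dir N: first cell '.' (not opp) -> no flip
Dir NE: edge -> no flip
Dir W: first cell '.' (not opp) -> no flip
Dir E: edge -> no flip
Dir SW: edge -> no flip
Dir S: edge -> no flip
Dir SE: edge -> no flip
All flips: (4,4)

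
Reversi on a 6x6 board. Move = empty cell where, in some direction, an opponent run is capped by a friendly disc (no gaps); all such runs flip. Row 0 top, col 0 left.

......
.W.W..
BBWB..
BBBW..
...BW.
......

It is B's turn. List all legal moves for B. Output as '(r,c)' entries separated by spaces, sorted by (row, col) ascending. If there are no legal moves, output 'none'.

Answer: (0,1) (0,2) (0,3) (0,4) (1,2) (3,4) (4,5)

Derivation:
(0,0): no bracket -> illegal
(0,1): flips 1 -> legal
(0,2): flips 1 -> legal
(0,3): flips 1 -> legal
(0,4): flips 2 -> legal
(1,0): no bracket -> illegal
(1,2): flips 1 -> legal
(1,4): no bracket -> illegal
(2,4): no bracket -> illegal
(3,4): flips 1 -> legal
(3,5): no bracket -> illegal
(4,2): no bracket -> illegal
(4,5): flips 1 -> legal
(5,3): no bracket -> illegal
(5,4): no bracket -> illegal
(5,5): no bracket -> illegal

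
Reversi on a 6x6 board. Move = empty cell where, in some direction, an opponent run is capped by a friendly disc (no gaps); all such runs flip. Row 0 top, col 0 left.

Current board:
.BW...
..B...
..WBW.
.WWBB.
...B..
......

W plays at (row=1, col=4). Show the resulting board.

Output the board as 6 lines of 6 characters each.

Place W at (1,4); scan 8 dirs for brackets.
Dir NW: first cell '.' (not opp) -> no flip
Dir N: first cell '.' (not opp) -> no flip
Dir NE: first cell '.' (not opp) -> no flip
Dir W: first cell '.' (not opp) -> no flip
Dir E: first cell '.' (not opp) -> no flip
Dir SW: opp run (2,3) capped by W -> flip
Dir S: first cell 'W' (not opp) -> no flip
Dir SE: first cell '.' (not opp) -> no flip
All flips: (2,3)

Answer: .BW...
..B.W.
..WWW.
.WWBB.
...B..
......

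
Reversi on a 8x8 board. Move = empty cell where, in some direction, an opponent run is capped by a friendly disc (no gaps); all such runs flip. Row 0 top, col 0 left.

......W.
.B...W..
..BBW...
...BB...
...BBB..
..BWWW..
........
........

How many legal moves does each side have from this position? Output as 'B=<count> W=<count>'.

-- B to move --
(0,4): no bracket -> illegal
(0,5): no bracket -> illegal
(0,7): no bracket -> illegal
(1,3): no bracket -> illegal
(1,4): flips 1 -> legal
(1,6): no bracket -> illegal
(1,7): no bracket -> illegal
(2,5): flips 1 -> legal
(2,6): no bracket -> illegal
(3,5): no bracket -> illegal
(4,2): no bracket -> illegal
(4,6): no bracket -> illegal
(5,6): flips 3 -> legal
(6,2): flips 1 -> legal
(6,3): flips 2 -> legal
(6,4): flips 1 -> legal
(6,5): flips 2 -> legal
(6,6): flips 1 -> legal
B mobility = 8
-- W to move --
(0,0): flips 4 -> legal
(0,1): no bracket -> illegal
(0,2): no bracket -> illegal
(1,0): no bracket -> illegal
(1,2): no bracket -> illegal
(1,3): flips 3 -> legal
(1,4): no bracket -> illegal
(2,0): no bracket -> illegal
(2,1): flips 2 -> legal
(2,5): no bracket -> illegal
(3,1): no bracket -> illegal
(3,2): flips 1 -> legal
(3,5): flips 2 -> legal
(3,6): flips 1 -> legal
(4,1): no bracket -> illegal
(4,2): flips 1 -> legal
(4,6): no bracket -> illegal
(5,1): flips 1 -> legal
(5,6): no bracket -> illegal
(6,1): no bracket -> illegal
(6,2): no bracket -> illegal
(6,3): no bracket -> illegal
W mobility = 8

Answer: B=8 W=8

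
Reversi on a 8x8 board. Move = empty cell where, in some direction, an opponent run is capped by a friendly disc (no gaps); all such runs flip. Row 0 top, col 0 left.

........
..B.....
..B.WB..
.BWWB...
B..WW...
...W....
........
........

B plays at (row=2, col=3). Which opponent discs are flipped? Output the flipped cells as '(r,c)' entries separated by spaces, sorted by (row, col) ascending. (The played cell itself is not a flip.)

Dir NW: first cell 'B' (not opp) -> no flip
Dir N: first cell '.' (not opp) -> no flip
Dir NE: first cell '.' (not opp) -> no flip
Dir W: first cell 'B' (not opp) -> no flip
Dir E: opp run (2,4) capped by B -> flip
Dir SW: opp run (3,2), next='.' -> no flip
Dir S: opp run (3,3) (4,3) (5,3), next='.' -> no flip
Dir SE: first cell 'B' (not opp) -> no flip

Answer: (2,4)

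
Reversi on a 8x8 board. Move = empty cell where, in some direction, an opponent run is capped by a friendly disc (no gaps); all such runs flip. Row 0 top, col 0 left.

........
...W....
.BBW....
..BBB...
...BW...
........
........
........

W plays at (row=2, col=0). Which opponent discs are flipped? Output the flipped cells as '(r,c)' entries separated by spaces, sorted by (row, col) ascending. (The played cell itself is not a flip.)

Dir NW: edge -> no flip
Dir N: first cell '.' (not opp) -> no flip
Dir NE: first cell '.' (not opp) -> no flip
Dir W: edge -> no flip
Dir E: opp run (2,1) (2,2) capped by W -> flip
Dir SW: edge -> no flip
Dir S: first cell '.' (not opp) -> no flip
Dir SE: first cell '.' (not opp) -> no flip

Answer: (2,1) (2,2)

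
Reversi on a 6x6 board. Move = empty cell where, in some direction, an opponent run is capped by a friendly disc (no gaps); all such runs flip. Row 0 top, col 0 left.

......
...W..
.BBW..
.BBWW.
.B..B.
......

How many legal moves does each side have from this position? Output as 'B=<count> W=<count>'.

-- B to move --
(0,2): no bracket -> illegal
(0,3): no bracket -> illegal
(0,4): flips 1 -> legal
(1,2): no bracket -> illegal
(1,4): flips 1 -> legal
(2,4): flips 2 -> legal
(2,5): no bracket -> illegal
(3,5): flips 2 -> legal
(4,2): no bracket -> illegal
(4,3): no bracket -> illegal
(4,5): no bracket -> illegal
B mobility = 4
-- W to move --
(1,0): no bracket -> illegal
(1,1): flips 1 -> legal
(1,2): no bracket -> illegal
(2,0): flips 2 -> legal
(3,0): flips 2 -> legal
(3,5): no bracket -> illegal
(4,0): flips 2 -> legal
(4,2): no bracket -> illegal
(4,3): no bracket -> illegal
(4,5): no bracket -> illegal
(5,0): flips 2 -> legal
(5,1): no bracket -> illegal
(5,2): no bracket -> illegal
(5,3): no bracket -> illegal
(5,4): flips 1 -> legal
(5,5): flips 1 -> legal
W mobility = 7

Answer: B=4 W=7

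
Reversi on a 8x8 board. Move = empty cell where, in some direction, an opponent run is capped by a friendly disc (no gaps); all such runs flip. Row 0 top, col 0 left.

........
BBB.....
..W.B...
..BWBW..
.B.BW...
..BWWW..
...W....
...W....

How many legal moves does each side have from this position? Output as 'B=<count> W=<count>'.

Answer: B=10 W=10

Derivation:
-- B to move --
(1,3): no bracket -> illegal
(2,1): no bracket -> illegal
(2,3): flips 1 -> legal
(2,5): no bracket -> illegal
(2,6): no bracket -> illegal
(3,1): no bracket -> illegal
(3,6): flips 1 -> legal
(4,2): flips 1 -> legal
(4,5): flips 1 -> legal
(4,6): flips 1 -> legal
(5,6): flips 3 -> legal
(6,2): no bracket -> illegal
(6,4): flips 2 -> legal
(6,5): flips 1 -> legal
(6,6): flips 4 -> legal
(7,2): no bracket -> illegal
(7,4): flips 1 -> legal
B mobility = 10
-- W to move --
(0,0): flips 1 -> legal
(0,1): no bracket -> illegal
(0,2): flips 1 -> legal
(0,3): no bracket -> illegal
(1,3): flips 1 -> legal
(1,4): flips 2 -> legal
(1,5): flips 1 -> legal
(2,0): no bracket -> illegal
(2,1): flips 2 -> legal
(2,3): no bracket -> illegal
(2,5): no bracket -> illegal
(3,0): flips 2 -> legal
(3,1): flips 1 -> legal
(4,0): no bracket -> illegal
(4,2): flips 2 -> legal
(4,5): no bracket -> illegal
(5,0): no bracket -> illegal
(5,1): flips 1 -> legal
(6,1): no bracket -> illegal
(6,2): no bracket -> illegal
W mobility = 10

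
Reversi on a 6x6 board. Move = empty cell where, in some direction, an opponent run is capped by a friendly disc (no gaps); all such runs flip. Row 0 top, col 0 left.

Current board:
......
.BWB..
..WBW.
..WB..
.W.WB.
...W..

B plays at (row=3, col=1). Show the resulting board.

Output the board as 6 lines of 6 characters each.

Place B at (3,1); scan 8 dirs for brackets.
Dir NW: first cell '.' (not opp) -> no flip
Dir N: first cell '.' (not opp) -> no flip
Dir NE: opp run (2,2) capped by B -> flip
Dir W: first cell '.' (not opp) -> no flip
Dir E: opp run (3,2) capped by B -> flip
Dir SW: first cell '.' (not opp) -> no flip
Dir S: opp run (4,1), next='.' -> no flip
Dir SE: first cell '.' (not opp) -> no flip
All flips: (2,2) (3,2)

Answer: ......
.BWB..
..BBW.
.BBB..
.W.WB.
...W..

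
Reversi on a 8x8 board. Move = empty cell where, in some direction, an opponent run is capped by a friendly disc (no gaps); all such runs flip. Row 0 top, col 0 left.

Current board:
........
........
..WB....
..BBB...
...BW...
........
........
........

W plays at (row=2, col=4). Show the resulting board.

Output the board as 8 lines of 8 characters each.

Place W at (2,4); scan 8 dirs for brackets.
Dir NW: first cell '.' (not opp) -> no flip
Dir N: first cell '.' (not opp) -> no flip
Dir NE: first cell '.' (not opp) -> no flip
Dir W: opp run (2,3) capped by W -> flip
Dir E: first cell '.' (not opp) -> no flip
Dir SW: opp run (3,3), next='.' -> no flip
Dir S: opp run (3,4) capped by W -> flip
Dir SE: first cell '.' (not opp) -> no flip
All flips: (2,3) (3,4)

Answer: ........
........
..WWW...
..BBW...
...BW...
........
........
........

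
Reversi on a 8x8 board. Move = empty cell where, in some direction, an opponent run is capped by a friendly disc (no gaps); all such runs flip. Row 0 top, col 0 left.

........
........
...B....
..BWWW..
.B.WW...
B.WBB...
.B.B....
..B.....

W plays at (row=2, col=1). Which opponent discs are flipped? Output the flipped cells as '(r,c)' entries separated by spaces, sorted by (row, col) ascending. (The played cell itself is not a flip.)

Dir NW: first cell '.' (not opp) -> no flip
Dir N: first cell '.' (not opp) -> no flip
Dir NE: first cell '.' (not opp) -> no flip
Dir W: first cell '.' (not opp) -> no flip
Dir E: first cell '.' (not opp) -> no flip
Dir SW: first cell '.' (not opp) -> no flip
Dir S: first cell '.' (not opp) -> no flip
Dir SE: opp run (3,2) capped by W -> flip

Answer: (3,2)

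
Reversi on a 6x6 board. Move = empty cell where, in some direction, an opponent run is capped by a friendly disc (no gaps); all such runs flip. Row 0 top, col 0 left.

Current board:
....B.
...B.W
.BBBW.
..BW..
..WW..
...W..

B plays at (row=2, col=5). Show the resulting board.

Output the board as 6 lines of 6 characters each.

Place B at (2,5); scan 8 dirs for brackets.
Dir NW: first cell '.' (not opp) -> no flip
Dir N: opp run (1,5), next='.' -> no flip
Dir NE: edge -> no flip
Dir W: opp run (2,4) capped by B -> flip
Dir E: edge -> no flip
Dir SW: first cell '.' (not opp) -> no flip
Dir S: first cell '.' (not opp) -> no flip
Dir SE: edge -> no flip
All flips: (2,4)

Answer: ....B.
...B.W
.BBBBB
..BW..
..WW..
...W..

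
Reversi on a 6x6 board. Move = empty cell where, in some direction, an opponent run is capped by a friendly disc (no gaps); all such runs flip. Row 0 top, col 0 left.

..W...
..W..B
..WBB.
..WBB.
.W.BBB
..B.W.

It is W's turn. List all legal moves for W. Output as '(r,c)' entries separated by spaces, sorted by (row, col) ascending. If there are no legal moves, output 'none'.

Answer: (1,4) (2,5) (3,5) (5,5)

Derivation:
(0,4): no bracket -> illegal
(0,5): no bracket -> illegal
(1,3): no bracket -> illegal
(1,4): flips 4 -> legal
(2,5): flips 2 -> legal
(3,5): flips 2 -> legal
(4,2): no bracket -> illegal
(5,1): no bracket -> illegal
(5,3): no bracket -> illegal
(5,5): flips 2 -> legal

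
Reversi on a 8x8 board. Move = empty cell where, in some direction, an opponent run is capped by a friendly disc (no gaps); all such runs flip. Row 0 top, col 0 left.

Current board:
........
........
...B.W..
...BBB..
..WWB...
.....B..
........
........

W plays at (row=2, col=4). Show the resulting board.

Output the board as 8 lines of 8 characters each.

Answer: ........
........
...BWW..
...WBB..
..WWB...
.....B..
........
........

Derivation:
Place W at (2,4); scan 8 dirs for brackets.
Dir NW: first cell '.' (not opp) -> no flip
Dir N: first cell '.' (not opp) -> no flip
Dir NE: first cell '.' (not opp) -> no flip
Dir W: opp run (2,3), next='.' -> no flip
Dir E: first cell 'W' (not opp) -> no flip
Dir SW: opp run (3,3) capped by W -> flip
Dir S: opp run (3,4) (4,4), next='.' -> no flip
Dir SE: opp run (3,5), next='.' -> no flip
All flips: (3,3)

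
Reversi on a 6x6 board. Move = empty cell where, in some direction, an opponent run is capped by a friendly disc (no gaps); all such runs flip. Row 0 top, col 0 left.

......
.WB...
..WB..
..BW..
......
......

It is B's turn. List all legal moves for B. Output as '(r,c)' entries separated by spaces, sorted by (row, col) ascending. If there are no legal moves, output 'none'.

(0,0): no bracket -> illegal
(0,1): no bracket -> illegal
(0,2): no bracket -> illegal
(1,0): flips 1 -> legal
(1,3): no bracket -> illegal
(2,0): no bracket -> illegal
(2,1): flips 1 -> legal
(2,4): no bracket -> illegal
(3,1): no bracket -> illegal
(3,4): flips 1 -> legal
(4,2): no bracket -> illegal
(4,3): flips 1 -> legal
(4,4): no bracket -> illegal

Answer: (1,0) (2,1) (3,4) (4,3)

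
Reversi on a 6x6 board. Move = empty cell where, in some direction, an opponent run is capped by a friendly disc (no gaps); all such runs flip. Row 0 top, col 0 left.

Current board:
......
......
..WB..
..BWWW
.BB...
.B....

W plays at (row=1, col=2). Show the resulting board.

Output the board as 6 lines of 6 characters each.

Place W at (1,2); scan 8 dirs for brackets.
Dir NW: first cell '.' (not opp) -> no flip
Dir N: first cell '.' (not opp) -> no flip
Dir NE: first cell '.' (not opp) -> no flip
Dir W: first cell '.' (not opp) -> no flip
Dir E: first cell '.' (not opp) -> no flip
Dir SW: first cell '.' (not opp) -> no flip
Dir S: first cell 'W' (not opp) -> no flip
Dir SE: opp run (2,3) capped by W -> flip
All flips: (2,3)

Answer: ......
..W...
..WW..
..BWWW
.BB...
.B....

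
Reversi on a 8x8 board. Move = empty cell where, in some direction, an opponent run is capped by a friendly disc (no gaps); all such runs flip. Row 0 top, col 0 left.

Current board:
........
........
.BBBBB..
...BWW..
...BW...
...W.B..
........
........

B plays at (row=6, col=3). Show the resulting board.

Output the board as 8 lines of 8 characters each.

Place B at (6,3); scan 8 dirs for brackets.
Dir NW: first cell '.' (not opp) -> no flip
Dir N: opp run (5,3) capped by B -> flip
Dir NE: first cell '.' (not opp) -> no flip
Dir W: first cell '.' (not opp) -> no flip
Dir E: first cell '.' (not opp) -> no flip
Dir SW: first cell '.' (not opp) -> no flip
Dir S: first cell '.' (not opp) -> no flip
Dir SE: first cell '.' (not opp) -> no flip
All flips: (5,3)

Answer: ........
........
.BBBBB..
...BWW..
...BW...
...B.B..
...B....
........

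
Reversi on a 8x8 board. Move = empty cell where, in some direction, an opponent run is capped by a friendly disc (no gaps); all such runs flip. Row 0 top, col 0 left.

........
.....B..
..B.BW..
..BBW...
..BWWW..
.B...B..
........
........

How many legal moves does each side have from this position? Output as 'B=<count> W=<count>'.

Answer: B=5 W=9

Derivation:
-- B to move --
(1,4): no bracket -> illegal
(1,6): no bracket -> illegal
(2,3): no bracket -> illegal
(2,6): flips 1 -> legal
(3,5): flips 3 -> legal
(3,6): no bracket -> illegal
(4,6): flips 3 -> legal
(5,2): no bracket -> illegal
(5,3): flips 1 -> legal
(5,4): flips 3 -> legal
(5,6): no bracket -> illegal
B mobility = 5
-- W to move --
(0,4): no bracket -> illegal
(0,5): flips 1 -> legal
(0,6): no bracket -> illegal
(1,1): flips 2 -> legal
(1,2): no bracket -> illegal
(1,3): no bracket -> illegal
(1,4): flips 1 -> legal
(1,6): no bracket -> illegal
(2,1): flips 1 -> legal
(2,3): flips 2 -> legal
(2,6): no bracket -> illegal
(3,1): flips 2 -> legal
(3,5): no bracket -> illegal
(4,0): no bracket -> illegal
(4,1): flips 1 -> legal
(4,6): no bracket -> illegal
(5,0): no bracket -> illegal
(5,2): no bracket -> illegal
(5,3): no bracket -> illegal
(5,4): no bracket -> illegal
(5,6): no bracket -> illegal
(6,0): no bracket -> illegal
(6,1): no bracket -> illegal
(6,2): no bracket -> illegal
(6,4): no bracket -> illegal
(6,5): flips 1 -> legal
(6,6): flips 1 -> legal
W mobility = 9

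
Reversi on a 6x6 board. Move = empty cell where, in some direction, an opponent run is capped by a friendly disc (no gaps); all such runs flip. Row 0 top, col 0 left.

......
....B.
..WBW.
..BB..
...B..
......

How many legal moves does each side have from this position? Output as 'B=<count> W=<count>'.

-- B to move --
(1,1): flips 1 -> legal
(1,2): flips 1 -> legal
(1,3): no bracket -> illegal
(1,5): flips 1 -> legal
(2,1): flips 1 -> legal
(2,5): flips 1 -> legal
(3,1): no bracket -> illegal
(3,4): flips 1 -> legal
(3,5): no bracket -> illegal
B mobility = 6
-- W to move --
(0,3): no bracket -> illegal
(0,4): flips 1 -> legal
(0,5): no bracket -> illegal
(1,2): no bracket -> illegal
(1,3): no bracket -> illegal
(1,5): no bracket -> illegal
(2,1): no bracket -> illegal
(2,5): no bracket -> illegal
(3,1): no bracket -> illegal
(3,4): no bracket -> illegal
(4,1): no bracket -> illegal
(4,2): flips 2 -> legal
(4,4): flips 1 -> legal
(5,2): no bracket -> illegal
(5,3): no bracket -> illegal
(5,4): no bracket -> illegal
W mobility = 3

Answer: B=6 W=3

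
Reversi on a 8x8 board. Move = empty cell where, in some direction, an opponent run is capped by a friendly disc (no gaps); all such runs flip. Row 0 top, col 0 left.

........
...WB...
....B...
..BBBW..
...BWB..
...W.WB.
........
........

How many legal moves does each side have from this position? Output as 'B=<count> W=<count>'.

Answer: B=9 W=8

Derivation:
-- B to move --
(0,2): flips 1 -> legal
(0,3): no bracket -> illegal
(0,4): no bracket -> illegal
(1,2): flips 1 -> legal
(2,2): no bracket -> illegal
(2,3): no bracket -> illegal
(2,5): flips 1 -> legal
(2,6): no bracket -> illegal
(3,6): flips 1 -> legal
(4,2): no bracket -> illegal
(4,6): flips 1 -> legal
(5,2): no bracket -> illegal
(5,4): flips 2 -> legal
(6,2): no bracket -> illegal
(6,3): flips 1 -> legal
(6,4): no bracket -> illegal
(6,5): flips 1 -> legal
(6,6): flips 2 -> legal
B mobility = 9
-- W to move --
(0,3): no bracket -> illegal
(0,4): flips 3 -> legal
(0,5): no bracket -> illegal
(1,5): flips 1 -> legal
(2,1): no bracket -> illegal
(2,2): flips 1 -> legal
(2,3): flips 2 -> legal
(2,5): no bracket -> illegal
(3,1): flips 3 -> legal
(3,6): no bracket -> illegal
(4,1): no bracket -> illegal
(4,2): flips 1 -> legal
(4,6): flips 1 -> legal
(4,7): no bracket -> illegal
(5,2): no bracket -> illegal
(5,4): no bracket -> illegal
(5,7): flips 1 -> legal
(6,5): no bracket -> illegal
(6,6): no bracket -> illegal
(6,7): no bracket -> illegal
W mobility = 8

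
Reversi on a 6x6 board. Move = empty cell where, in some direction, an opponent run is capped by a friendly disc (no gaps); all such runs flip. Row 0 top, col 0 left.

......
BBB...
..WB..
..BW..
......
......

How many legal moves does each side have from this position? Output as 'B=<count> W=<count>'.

-- B to move --
(1,3): no bracket -> illegal
(2,1): flips 1 -> legal
(2,4): no bracket -> illegal
(3,1): no bracket -> illegal
(3,4): flips 1 -> legal
(4,2): no bracket -> illegal
(4,3): flips 1 -> legal
(4,4): flips 2 -> legal
B mobility = 4
-- W to move --
(0,0): flips 1 -> legal
(0,1): no bracket -> illegal
(0,2): flips 1 -> legal
(0,3): no bracket -> illegal
(1,3): flips 1 -> legal
(1,4): no bracket -> illegal
(2,0): no bracket -> illegal
(2,1): no bracket -> illegal
(2,4): flips 1 -> legal
(3,1): flips 1 -> legal
(3,4): no bracket -> illegal
(4,1): no bracket -> illegal
(4,2): flips 1 -> legal
(4,3): no bracket -> illegal
W mobility = 6

Answer: B=4 W=6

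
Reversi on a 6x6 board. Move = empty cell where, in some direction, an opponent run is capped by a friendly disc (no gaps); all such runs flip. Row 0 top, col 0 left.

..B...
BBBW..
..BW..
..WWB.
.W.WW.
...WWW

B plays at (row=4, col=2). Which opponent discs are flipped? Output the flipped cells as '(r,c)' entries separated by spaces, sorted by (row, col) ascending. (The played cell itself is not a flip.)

Dir NW: first cell '.' (not opp) -> no flip
Dir N: opp run (3,2) capped by B -> flip
Dir NE: opp run (3,3), next='.' -> no flip
Dir W: opp run (4,1), next='.' -> no flip
Dir E: opp run (4,3) (4,4), next='.' -> no flip
Dir SW: first cell '.' (not opp) -> no flip
Dir S: first cell '.' (not opp) -> no flip
Dir SE: opp run (5,3), next=edge -> no flip

Answer: (3,2)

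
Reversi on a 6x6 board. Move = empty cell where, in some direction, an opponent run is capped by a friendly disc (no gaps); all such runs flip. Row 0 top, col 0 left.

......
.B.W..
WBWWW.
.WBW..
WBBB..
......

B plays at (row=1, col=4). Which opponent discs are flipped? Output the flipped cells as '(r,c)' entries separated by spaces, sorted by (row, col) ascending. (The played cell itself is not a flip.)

Dir NW: first cell '.' (not opp) -> no flip
Dir N: first cell '.' (not opp) -> no flip
Dir NE: first cell '.' (not opp) -> no flip
Dir W: opp run (1,3), next='.' -> no flip
Dir E: first cell '.' (not opp) -> no flip
Dir SW: opp run (2,3) capped by B -> flip
Dir S: opp run (2,4), next='.' -> no flip
Dir SE: first cell '.' (not opp) -> no flip

Answer: (2,3)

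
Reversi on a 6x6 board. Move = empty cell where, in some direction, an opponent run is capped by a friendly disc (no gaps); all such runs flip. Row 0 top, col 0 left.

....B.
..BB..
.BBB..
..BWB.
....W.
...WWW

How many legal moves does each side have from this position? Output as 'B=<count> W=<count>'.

-- B to move --
(2,4): no bracket -> illegal
(3,5): no bracket -> illegal
(4,2): no bracket -> illegal
(4,3): flips 1 -> legal
(4,5): no bracket -> illegal
(5,2): no bracket -> illegal
B mobility = 1
-- W to move --
(0,1): no bracket -> illegal
(0,2): no bracket -> illegal
(0,3): flips 2 -> legal
(0,5): no bracket -> illegal
(1,0): no bracket -> illegal
(1,1): flips 1 -> legal
(1,4): no bracket -> illegal
(1,5): no bracket -> illegal
(2,0): no bracket -> illegal
(2,4): flips 1 -> legal
(2,5): no bracket -> illegal
(3,0): no bracket -> illegal
(3,1): flips 1 -> legal
(3,5): flips 1 -> legal
(4,1): no bracket -> illegal
(4,2): no bracket -> illegal
(4,3): no bracket -> illegal
(4,5): no bracket -> illegal
W mobility = 5

Answer: B=1 W=5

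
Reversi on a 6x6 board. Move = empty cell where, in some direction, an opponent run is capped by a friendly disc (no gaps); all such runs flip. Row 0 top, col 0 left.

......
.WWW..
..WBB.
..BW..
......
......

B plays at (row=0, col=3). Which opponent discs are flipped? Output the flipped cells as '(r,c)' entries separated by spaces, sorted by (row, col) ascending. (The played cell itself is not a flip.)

Answer: (1,3)

Derivation:
Dir NW: edge -> no flip
Dir N: edge -> no flip
Dir NE: edge -> no flip
Dir W: first cell '.' (not opp) -> no flip
Dir E: first cell '.' (not opp) -> no flip
Dir SW: opp run (1,2), next='.' -> no flip
Dir S: opp run (1,3) capped by B -> flip
Dir SE: first cell '.' (not opp) -> no flip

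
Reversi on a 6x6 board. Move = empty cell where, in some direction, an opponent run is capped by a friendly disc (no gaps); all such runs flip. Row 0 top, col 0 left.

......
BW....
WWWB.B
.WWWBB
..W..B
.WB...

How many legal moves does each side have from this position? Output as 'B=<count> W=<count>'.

-- B to move --
(0,0): no bracket -> illegal
(0,1): no bracket -> illegal
(0,2): no bracket -> illegal
(1,2): flips 4 -> legal
(1,3): no bracket -> illegal
(2,4): no bracket -> illegal
(3,0): flips 4 -> legal
(4,0): no bracket -> illegal
(4,1): flips 1 -> legal
(4,3): flips 3 -> legal
(4,4): no bracket -> illegal
(5,0): flips 1 -> legal
(5,3): no bracket -> illegal
B mobility = 5
-- W to move --
(0,0): flips 1 -> legal
(0,1): no bracket -> illegal
(1,2): no bracket -> illegal
(1,3): flips 1 -> legal
(1,4): flips 1 -> legal
(1,5): no bracket -> illegal
(2,4): flips 1 -> legal
(4,1): no bracket -> illegal
(4,3): no bracket -> illegal
(4,4): no bracket -> illegal
(5,3): flips 1 -> legal
(5,4): no bracket -> illegal
(5,5): no bracket -> illegal
W mobility = 5

Answer: B=5 W=5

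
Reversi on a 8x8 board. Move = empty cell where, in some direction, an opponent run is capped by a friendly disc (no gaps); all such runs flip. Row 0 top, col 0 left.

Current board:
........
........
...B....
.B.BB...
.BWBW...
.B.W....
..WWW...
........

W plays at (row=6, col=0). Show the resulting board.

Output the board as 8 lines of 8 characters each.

Place W at (6,0); scan 8 dirs for brackets.
Dir NW: edge -> no flip
Dir N: first cell '.' (not opp) -> no flip
Dir NE: opp run (5,1) capped by W -> flip
Dir W: edge -> no flip
Dir E: first cell '.' (not opp) -> no flip
Dir SW: edge -> no flip
Dir S: first cell '.' (not opp) -> no flip
Dir SE: first cell '.' (not opp) -> no flip
All flips: (5,1)

Answer: ........
........
...B....
.B.BB...
.BWBW...
.W.W....
W.WWW...
........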